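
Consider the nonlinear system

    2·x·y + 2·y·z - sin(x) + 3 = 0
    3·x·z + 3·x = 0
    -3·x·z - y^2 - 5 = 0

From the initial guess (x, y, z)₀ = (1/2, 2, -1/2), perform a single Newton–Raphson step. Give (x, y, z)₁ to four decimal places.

(1.0932, 0.5699, -1.5932)

At (1/2, 2, -1/2): F = (2.520574, 0.7500, -8.2500).
Jacobian J = [[2·y - cos(x), 2·x + 2·z, 2·y], [3·z + 3, 0, 3·x], [-3·z, -2·y, -3·x]].
At the point, J = [[3.122417, 0.0000, 4.0000], [1.5000, 0.0000, 1.5000], [1.5000, -4.0000, -1.5000]] (det J = -5.265495).
Solving J·Δ = −F gives Δ = (0.5932, -1.4301, -1.0932).
Then the next iterate is (x, y, z)₁ = (1.0932, 0.5699, -1.5932).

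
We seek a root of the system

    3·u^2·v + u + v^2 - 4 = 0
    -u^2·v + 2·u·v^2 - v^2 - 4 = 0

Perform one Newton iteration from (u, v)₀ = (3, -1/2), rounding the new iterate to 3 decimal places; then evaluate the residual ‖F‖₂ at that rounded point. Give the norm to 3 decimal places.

At (3, -1/2): F = (-14.250, 1.750).
Jacobian J = [[6·u·v + 1, 3·u^2 + 2·v], [-2·u·v + 2·v^2, -u^2 + 4·u·v - 2·v]].
At the point, J = [[-8.000, 26.000], [3.500, -14.000]] (det J = 21.000).
Solving J·Δ = −F gives Δ = (-7.333, -1.708).
Then the next iterate is (u, v)₁ = (-4.333, -2.208).
Re-evaluating at (-4.333, -2.208): F = (-127.82260, -9.66935), so ‖F‖₂ = 128.188.

128.188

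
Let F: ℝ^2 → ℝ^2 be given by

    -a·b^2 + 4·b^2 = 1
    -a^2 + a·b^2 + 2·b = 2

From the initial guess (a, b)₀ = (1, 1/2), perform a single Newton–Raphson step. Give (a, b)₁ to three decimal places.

At (1, 1/2): F = (-0.250, -1.750).
Jacobian J = [[-b^2, -2·a·b + 8·b], [-2·a + b^2, 2·a·b + 2]].
At the point, J = [[-0.250, 3.000], [-1.750, 3.000]] (det J = 4.500).
Solving J·Δ = −F gives Δ = (-1.000, 0.000).
Then the next iterate is (a, b)₁ = (0.000, 0.500).

(0.000, 0.500)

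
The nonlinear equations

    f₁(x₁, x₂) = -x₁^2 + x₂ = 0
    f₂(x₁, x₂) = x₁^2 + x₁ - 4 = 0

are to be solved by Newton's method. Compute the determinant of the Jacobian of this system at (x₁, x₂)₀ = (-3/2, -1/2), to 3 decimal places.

J = [[-2·x₁, 1], [2·x₁ + 1, 0]].
At the point, J = [[3.000, 1.000], [-2.000, 0.000]].
det J = 2.000.

2.000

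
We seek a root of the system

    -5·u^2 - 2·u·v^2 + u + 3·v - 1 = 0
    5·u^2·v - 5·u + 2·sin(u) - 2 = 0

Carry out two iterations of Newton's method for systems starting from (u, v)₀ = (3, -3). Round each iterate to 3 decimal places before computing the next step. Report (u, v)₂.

At (3, -3): F = (-106.000, -151.71776).
Jacobian J = [[-10·u - 2·v^2 + 1, -4·u·v + 3], [10·u·v + 2·cos(u) - 5, 5·u^2]].
At the point, J = [[-47.000, 39.000], [-96.97998, 45.000]] (det J = 1667.21941).
Solving J·Δ = −F gives Δ = (-0.688, 1.889).
Then the next iterate is (u, v)₁ = (2.312, -1.111).
Round to (2.312, -1.111) and repeat: F = (-34.45522, -41.77807), J = [[-24.58864, 13.27453], [-32.03667, 26.72672]].
Δ = (-1.580, -0.330), so (u, v)₂ = (0.732, -1.441).

(0.732, -1.441)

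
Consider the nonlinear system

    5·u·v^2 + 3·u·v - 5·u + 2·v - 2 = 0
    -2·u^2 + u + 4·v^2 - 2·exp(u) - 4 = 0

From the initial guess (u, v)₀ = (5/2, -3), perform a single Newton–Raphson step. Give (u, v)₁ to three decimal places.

(1.878, -2.233)

At (5/2, -3): F = (69.500, -2.36499).
Jacobian J = [[5·v^2 + 3·v - 5, 10·u·v + 3·u + 2], [-4·u - 2·exp(u) + 1, 8·v]].
At the point, J = [[31.000, -65.500], [-33.36499, -24.000]] (det J = -2929.40671).
Solving J·Δ = −F gives Δ = (-0.622, 0.767).
Then the next iterate is (u, v)₁ = (1.878, -2.233).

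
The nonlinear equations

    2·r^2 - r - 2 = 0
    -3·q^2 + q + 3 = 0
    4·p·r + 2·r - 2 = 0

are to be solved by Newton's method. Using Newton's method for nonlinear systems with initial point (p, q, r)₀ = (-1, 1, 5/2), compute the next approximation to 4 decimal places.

At (-1, 1, 5/2): F = (8.0000, 1.0000, -7.0000).
Jacobian J = [[0, 0, 4·r - 1], [0, -6·q + 1, 0], [4·r, 0, 4·p + 2]].
At the point, J = [[0.0000, 0.0000, 9.0000], [0.0000, -5.0000, 0.0000], [10.0000, 0.0000, -2.0000]] (det J = 450.0000).
Solving J·Δ = −F gives Δ = (0.5222, 0.2000, -0.8889).
Then the next iterate is (p, q, r)₁ = (-0.4778, 1.2000, 1.6111).

(-0.4778, 1.2000, 1.6111)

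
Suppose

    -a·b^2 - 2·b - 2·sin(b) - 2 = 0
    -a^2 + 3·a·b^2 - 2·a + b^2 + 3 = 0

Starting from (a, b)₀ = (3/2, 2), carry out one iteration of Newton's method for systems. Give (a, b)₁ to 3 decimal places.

At (3/2, 2): F = (-13.81859, 19.750).
Jacobian J = [[-b^2, -2·a·b - 2·cos(b) - 2], [-2·a + 3·b^2 - 2, 6·a·b + 2·b]].
At the point, J = [[-4.000, -7.16771], [7.000, 22.000]] (det J = -37.82606).
Solving J·Δ = −F gives Δ = (-4.295, 0.469).
Then the next iterate is (a, b)₁ = (-2.795, 2.469).

(-2.795, 2.469)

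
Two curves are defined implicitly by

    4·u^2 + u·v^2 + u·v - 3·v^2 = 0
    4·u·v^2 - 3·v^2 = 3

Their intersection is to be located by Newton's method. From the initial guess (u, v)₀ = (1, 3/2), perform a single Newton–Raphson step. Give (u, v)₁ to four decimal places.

(1.0093, 1.7220)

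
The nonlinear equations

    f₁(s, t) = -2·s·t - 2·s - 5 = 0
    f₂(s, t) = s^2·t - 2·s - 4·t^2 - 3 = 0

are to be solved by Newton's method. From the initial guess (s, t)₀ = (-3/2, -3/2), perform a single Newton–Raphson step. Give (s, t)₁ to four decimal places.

At (-3/2, -3/2): F = (-6.5000, -12.3750).
Jacobian J = [[-2·t - 2, -2·s], [2·s·t - 2, s^2 - 8·t]].
At the point, J = [[1.0000, 3.0000], [2.5000, 14.2500]] (det J = 6.7500).
Solving J·Δ = −F gives Δ = (8.2222, -0.5741).
Then the next iterate is (s, t)₁ = (6.7222, -2.0741).

(6.7222, -2.0741)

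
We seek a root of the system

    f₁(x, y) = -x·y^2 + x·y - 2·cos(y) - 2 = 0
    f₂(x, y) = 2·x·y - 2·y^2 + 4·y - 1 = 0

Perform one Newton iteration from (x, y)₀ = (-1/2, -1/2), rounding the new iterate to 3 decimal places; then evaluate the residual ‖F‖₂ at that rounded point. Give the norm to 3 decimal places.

At (-1/2, -1/2): F = (-3.38017, -3.000).
Jacobian J = [[-y^2 + y, -2·x·y + x + 2·sin(y)], [2·y, 2·x - 4·y + 4]].
At the point, J = [[-0.750, -1.95885], [-1.000, 5.000]] (det J = -5.70885).
Solving J·Δ = −F gives Δ = (-3.990, -0.198).
Then the next iterate is (x, y)₁ = (-4.490, -0.698).
Re-evaluating at (-4.490, -0.698): F = (1.78931, 1.50163), so ‖F‖₂ = 2.336.

2.336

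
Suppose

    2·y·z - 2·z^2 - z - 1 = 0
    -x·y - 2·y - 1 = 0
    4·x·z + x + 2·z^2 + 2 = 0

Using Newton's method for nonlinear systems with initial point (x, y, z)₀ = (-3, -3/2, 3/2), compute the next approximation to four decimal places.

(-1.7526, -0.8711, 0.5387)

At (-3, -3/2, 3/2): F = (-11.5000, -2.5000, -14.5000).
Jacobian J = [[0, 2·z, 2·y - 4·z - 1], [-y, -x - 2, 0], [4·z + 1, 0, 4·x + 4·z]].
At the point, J = [[0.0000, 3.0000, -10.0000], [1.5000, 1.0000, 0.0000], [7.0000, 0.0000, -6.0000]] (det J = 97.0000).
Solving J·Δ = −F gives Δ = (1.2474, 0.6289, -0.9613).
Then the next iterate is (x, y, z)₁ = (-1.7526, -0.8711, 0.5387).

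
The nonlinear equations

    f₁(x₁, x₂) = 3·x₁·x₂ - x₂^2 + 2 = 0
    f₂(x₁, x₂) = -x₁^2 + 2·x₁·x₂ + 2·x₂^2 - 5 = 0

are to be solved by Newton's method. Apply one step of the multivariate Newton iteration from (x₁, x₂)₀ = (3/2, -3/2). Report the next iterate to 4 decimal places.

(0.2115, -1.3397)

At (3/2, -3/2): F = (-7.0000, -7.2500).
Jacobian J = [[3·x₂, 3·x₁ - 2·x₂], [-2·x₁ + 2·x₂, 2·x₁ + 4·x₂]].
At the point, J = [[-4.5000, 7.5000], [-6.0000, -3.0000]] (det J = 58.5000).
Solving J·Δ = −F gives Δ = (-1.2885, 0.1603).
Then the next iterate is (x₁, x₂)₁ = (0.2115, -1.3397).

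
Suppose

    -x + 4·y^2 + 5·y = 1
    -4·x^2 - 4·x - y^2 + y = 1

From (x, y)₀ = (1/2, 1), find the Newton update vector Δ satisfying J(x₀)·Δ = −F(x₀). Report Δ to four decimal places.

At (1/2, 1): F = (7.5000, -4.0000).
Jacobian J = [[-1, 8·y + 5], [-8·x - 4, -2·y + 1]].
At the point, J = [[-1.0000, 13.0000], [-8.0000, -1.0000]] (det J = 105.0000).
Solving J·Δ = −F gives Δ = (-0.4238, -0.6095).

(-0.4238, -0.6095)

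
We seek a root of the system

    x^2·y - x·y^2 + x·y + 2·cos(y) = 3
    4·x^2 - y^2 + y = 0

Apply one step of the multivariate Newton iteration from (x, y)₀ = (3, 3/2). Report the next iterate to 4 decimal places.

(1.7147, 3.7013)

At (3, 3/2): F = (8.391474, 35.2500).
Jacobian J = [[2·x·y - y^2 + y, x^2 - 2·x·y + x - 2·sin(y)], [8·x, -2·y + 1]].
At the point, J = [[8.2500, 1.005010], [24.0000, -2.0000]] (det J = -40.620241).
Solving J·Δ = −F gives Δ = (-1.2853, 2.2013).
Then the next iterate is (x, y)₁ = (1.7147, 3.7013).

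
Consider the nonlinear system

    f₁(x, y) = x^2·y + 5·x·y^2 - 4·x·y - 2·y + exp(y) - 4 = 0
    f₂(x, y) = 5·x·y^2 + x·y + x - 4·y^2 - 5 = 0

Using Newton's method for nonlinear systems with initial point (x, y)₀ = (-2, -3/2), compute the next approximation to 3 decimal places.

(-1.552, -0.733)

At (-2, -3/2): F = (-41.27687, -35.500).
Jacobian J = [[2·x·y + 5·y^2 - 4·y, x^2 + 10·x·y - 4·x + exp(y) - 2], [5·y^2 + y + 1, 10·x·y + x - 8·y]].
At the point, J = [[23.250, 40.22313], [10.750, 40.000]] (det J = 497.60135).
Solving J·Δ = −F gives Δ = (0.448, 0.767).
Then the next iterate is (x, y)₁ = (-1.552, -0.733).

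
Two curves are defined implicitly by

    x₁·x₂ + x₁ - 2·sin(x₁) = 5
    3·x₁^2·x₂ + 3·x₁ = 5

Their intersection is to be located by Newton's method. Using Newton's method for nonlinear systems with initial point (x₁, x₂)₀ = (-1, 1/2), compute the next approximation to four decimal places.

(15.6519, 2.6667)

At (-1, 1/2): F = (-4.817058, -6.5000).
Jacobian J = [[x₂ - 2·cos(x₁) + 1, x₁], [6·x₁·x₂ + 3, 3·x₁^2]].
At the point, J = [[0.419395, -1.0000], [0.0000, 3.0000]] (det J = 1.258186).
Solving J·Δ = −F gives Δ = (16.6519, 2.1667).
Then the next iterate is (x₁, x₂)₁ = (15.6519, 2.6667).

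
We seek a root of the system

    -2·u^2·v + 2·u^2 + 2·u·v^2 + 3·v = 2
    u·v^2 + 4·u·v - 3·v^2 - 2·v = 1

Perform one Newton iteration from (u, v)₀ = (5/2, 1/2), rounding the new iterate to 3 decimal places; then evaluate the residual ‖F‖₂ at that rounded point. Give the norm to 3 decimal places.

1.614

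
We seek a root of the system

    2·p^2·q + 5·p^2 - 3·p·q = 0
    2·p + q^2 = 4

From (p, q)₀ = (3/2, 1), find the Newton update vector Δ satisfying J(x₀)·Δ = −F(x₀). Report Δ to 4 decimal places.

At (3/2, 1): F = (11.2500, 0.0000).
Jacobian J = [[4·p·q + 10·p - 3·q, 2·p^2 - 3·p], [2, 2·q]].
At the point, J = [[18.0000, 0.0000], [2.0000, 2.0000]] (det J = 36.0000).
Solving J·Δ = −F gives Δ = (-0.6250, 0.6250).

(-0.6250, 0.6250)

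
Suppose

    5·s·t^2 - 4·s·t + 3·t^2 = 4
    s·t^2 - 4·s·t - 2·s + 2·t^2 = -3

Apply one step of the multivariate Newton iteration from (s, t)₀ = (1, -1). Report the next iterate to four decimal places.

(3.6667, 0.6000)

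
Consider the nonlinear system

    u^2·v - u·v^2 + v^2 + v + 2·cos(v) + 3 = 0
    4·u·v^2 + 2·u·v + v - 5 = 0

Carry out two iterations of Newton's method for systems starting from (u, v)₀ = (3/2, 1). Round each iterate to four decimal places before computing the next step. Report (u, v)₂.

At (3/2, 1): F = (6.830605, 5.0000).
Jacobian J = [[2·u·v - v^2, u^2 - 2·u·v + 2·v - 2·sin(v) + 1], [4·v^2 + 2·v, 8·u·v + 2·u + 1]].
At the point, J = [[2.0000, 0.567058], [6.0000, 16.0000]] (det J = 28.597652).
Solving J·Δ = −F gives Δ = (-3.7225, 1.0834).
Then the next iterate is (u, v)₁ = (-2.2225, 2.0834).
Round to (-2.2225, 2.0834) and repeat: F = (28.380912, -50.764852), J = [[-13.601269, 17.624078], [21.529022, -40.487852]].
Δ = (1.4855, -0.4639), so (u, v)₂ = (-0.7370, 1.6195).

(-0.7370, 1.6195)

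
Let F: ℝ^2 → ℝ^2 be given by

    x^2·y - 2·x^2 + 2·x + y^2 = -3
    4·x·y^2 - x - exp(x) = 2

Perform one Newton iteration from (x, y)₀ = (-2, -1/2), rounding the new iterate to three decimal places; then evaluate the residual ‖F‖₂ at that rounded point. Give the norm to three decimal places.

At (-2, -1/2): F = (-10.750, -2.13534).
Jacobian J = [[2·x·y - 4·x + 2, x^2 + 2·y], [4·y^2 - exp(x) - 1, 8·x·y]].
At the point, J = [[12.000, 3.000], [-0.13534, 8.000]] (det J = 96.40601).
Solving J·Δ = −F gives Δ = (0.826, 0.281).
Then the next iterate is (x, y)₁ = (-1.174, -0.219).
Re-evaluating at (-1.174, -0.219): F = (-2.35843, -1.36035), so ‖F‖₂ = 2.723.

2.723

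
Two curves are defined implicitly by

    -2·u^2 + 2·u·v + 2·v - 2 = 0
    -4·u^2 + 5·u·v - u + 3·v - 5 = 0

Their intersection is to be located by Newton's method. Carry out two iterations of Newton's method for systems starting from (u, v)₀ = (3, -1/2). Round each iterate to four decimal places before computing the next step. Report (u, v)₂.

At (3, -1/2): F = (-24.0000, -53.0000).
Jacobian J = [[-4·u + 2·v, 2·u + 2], [-8·u + 5·v - 1, 5·u + 3]].
At the point, J = [[-13.0000, 8.0000], [-27.5000, 18.0000]] (det J = -14.0000).
Solving J·Δ = −F gives Δ = (-0.5714, 2.0714).
Then the next iterate is (u, v)₁ = (2.4286, 1.5714).
Round to (2.4286, 1.5714) and repeat: F = (-3.020792, -7.225282), J = [[-6.5716, 6.8572], [-12.5718, 15.1430]].
Δ = (0.2857, 0.7143), so (u, v)₂ = (2.7143, 2.2857).

(2.7143, 2.2857)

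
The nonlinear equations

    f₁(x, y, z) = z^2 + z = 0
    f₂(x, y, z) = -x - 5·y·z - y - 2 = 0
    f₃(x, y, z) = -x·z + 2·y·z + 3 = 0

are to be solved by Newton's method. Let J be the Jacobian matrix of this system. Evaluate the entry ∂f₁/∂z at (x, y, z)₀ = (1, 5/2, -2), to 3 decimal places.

∂f₁/∂z = 2·z + 1.
At (1, 5/2, -2) this is -3.000.

-3.000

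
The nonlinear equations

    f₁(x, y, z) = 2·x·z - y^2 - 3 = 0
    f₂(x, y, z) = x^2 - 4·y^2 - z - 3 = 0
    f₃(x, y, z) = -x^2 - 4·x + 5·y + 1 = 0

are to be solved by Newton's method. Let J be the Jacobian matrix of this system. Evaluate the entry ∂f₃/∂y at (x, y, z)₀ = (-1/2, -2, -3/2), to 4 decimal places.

∂f₃/∂y = 5.
At (-1/2, -2, -3/2) this is 5.0000.

5.0000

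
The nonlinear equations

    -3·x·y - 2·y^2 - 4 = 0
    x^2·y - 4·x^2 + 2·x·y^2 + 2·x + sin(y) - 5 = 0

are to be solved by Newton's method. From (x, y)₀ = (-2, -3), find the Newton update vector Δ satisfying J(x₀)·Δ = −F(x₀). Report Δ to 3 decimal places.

(0.380, 2.032)

At (-2, -3): F = (-40.000, -73.14112).
Jacobian J = [[-3·y, -3·x - 4·y], [2·x·y - 8·x + 2·y^2 + 2, x^2 + 4·x·y + cos(y)]].
At the point, J = [[9.000, 18.000], [48.000, 27.01001]] (det J = -620.90993).
Solving J·Δ = −F gives Δ = (0.380, 2.032).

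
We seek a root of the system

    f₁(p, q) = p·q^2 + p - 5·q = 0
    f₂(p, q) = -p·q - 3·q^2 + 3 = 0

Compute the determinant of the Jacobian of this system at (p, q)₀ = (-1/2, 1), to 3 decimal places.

J = [[q^2 + 1, 2·p·q - 5], [-q, -p - 6·q]].
At the point, J = [[2.000, -6.000], [-1.000, -5.500]].
det J = -17.000.

-17.000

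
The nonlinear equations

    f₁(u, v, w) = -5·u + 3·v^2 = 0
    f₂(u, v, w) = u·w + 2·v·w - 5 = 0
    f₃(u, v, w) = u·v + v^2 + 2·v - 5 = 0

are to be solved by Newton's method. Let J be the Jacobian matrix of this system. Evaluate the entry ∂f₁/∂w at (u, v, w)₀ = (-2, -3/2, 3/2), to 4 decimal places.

0.0000

∂f₁/∂w = 0.
At (-2, -3/2, 3/2) this is 0.0000.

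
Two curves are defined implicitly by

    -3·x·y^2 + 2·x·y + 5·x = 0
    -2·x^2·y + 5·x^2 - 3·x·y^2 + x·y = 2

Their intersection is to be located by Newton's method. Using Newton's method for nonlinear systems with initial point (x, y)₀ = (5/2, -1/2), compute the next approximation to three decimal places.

At (5/2, -1/2): F = (8.125, 32.375).
Jacobian J = [[-3·y^2 + 2·y + 5, -6·x·y + 2·x], [-4·x·y + 10·x - 3·y^2 + y, -2·x^2 - 6·x·y + x]].
At the point, J = [[3.250, 12.500], [28.750, -2.500]] (det J = -367.500).
Solving J·Δ = −F gives Δ = (-1.156, -0.349).
Then the next iterate is (x, y)₁ = (1.344, -0.849).

(1.344, -0.849)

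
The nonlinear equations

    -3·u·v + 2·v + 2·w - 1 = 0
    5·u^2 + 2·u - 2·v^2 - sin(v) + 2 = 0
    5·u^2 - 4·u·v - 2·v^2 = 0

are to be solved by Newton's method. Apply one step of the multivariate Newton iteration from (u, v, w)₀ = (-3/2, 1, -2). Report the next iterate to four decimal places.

At (-3/2, 1, -2): F = (1.5000, 7.408529, 15.2500).
Jacobian J = [[-3·v, -3·u + 2, 2], [10·u + 2, -4·v - cos(v), 0], [10·u - 4·v, -4·u - 4·v, 0]].
At the point, J = [[-3.0000, 6.5000, 2.0000], [-13.0000, -4.540302, 0.0000], [-19.0000, 2.0000, 0.0000]] (det J = -224.531488).
Solving J·Δ = −F gives Δ = (0.7487, -0.5121, 2.0373).
Then the next iterate is (u, v, w)₁ = (-0.7513, 0.4879, 0.0373).

(-0.7513, 0.4879, 0.0373)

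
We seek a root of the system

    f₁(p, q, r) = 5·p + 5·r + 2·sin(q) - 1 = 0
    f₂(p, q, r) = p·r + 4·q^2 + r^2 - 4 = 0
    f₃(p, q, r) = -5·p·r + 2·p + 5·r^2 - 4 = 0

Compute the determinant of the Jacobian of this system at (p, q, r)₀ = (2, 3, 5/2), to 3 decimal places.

3279.778

J = [[5, 2·cos(q), 5], [r, 8·q, p + 2·r], [-5·r + 2, 0, -5·p + 10·r]].
At the point, J = [[5.000, -1.97998, 5.000], [2.500, 24.000, 7.000], [-10.500, 0.000, 15.000]].
det J = 3279.778.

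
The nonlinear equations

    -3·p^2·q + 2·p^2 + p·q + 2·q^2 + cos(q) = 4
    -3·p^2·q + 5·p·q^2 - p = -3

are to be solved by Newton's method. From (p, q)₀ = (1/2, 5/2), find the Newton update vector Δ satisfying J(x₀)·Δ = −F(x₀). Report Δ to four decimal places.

(-0.2453, -0.9080)

At (1/2, 5/2): F = (7.573856, 16.2500).
Jacobian J = [[-6·p·q + 4·p + q, -3·p^2 + p + 4·q - sin(q)], [-6·p·q + 5·q^2 - 1, -3·p^2 + 10·p·q]].
At the point, J = [[-3.0000, 9.151528], [22.7500, 11.7500]] (det J = -243.447259).
Solving J·Δ = −F gives Δ = (-0.2453, -0.9080).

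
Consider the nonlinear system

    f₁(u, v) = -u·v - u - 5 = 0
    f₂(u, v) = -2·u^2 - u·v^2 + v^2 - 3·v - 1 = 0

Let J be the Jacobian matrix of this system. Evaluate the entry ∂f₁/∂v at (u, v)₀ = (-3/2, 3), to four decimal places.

1.5000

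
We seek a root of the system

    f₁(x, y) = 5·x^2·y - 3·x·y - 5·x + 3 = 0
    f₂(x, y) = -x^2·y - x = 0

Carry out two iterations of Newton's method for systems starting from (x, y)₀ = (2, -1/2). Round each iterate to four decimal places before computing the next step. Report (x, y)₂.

(0.6000, -1.6667)

At (2, -1/2): F = (-14.0000, 0.0000).
Jacobian J = [[10·x·y - 3·y - 5, 5·x^2 - 3·x], [-2·x·y - 1, -x^2]].
At the point, J = [[-13.5000, 14.0000], [1.0000, -4.0000]] (det J = 40.0000).
Solving J·Δ = −F gives Δ = (-1.4000, -0.3500).
Then the next iterate is (x, y)₁ = (0.6000, -0.8500).
Round to (0.6000, -0.8500) and repeat: F = (0.0000, -0.2940), J = [[-7.5500, 0.0000], [0.0200, -0.3600]].
Δ = (0.0000, -0.8167), so (x, y)₂ = (0.6000, -1.6667).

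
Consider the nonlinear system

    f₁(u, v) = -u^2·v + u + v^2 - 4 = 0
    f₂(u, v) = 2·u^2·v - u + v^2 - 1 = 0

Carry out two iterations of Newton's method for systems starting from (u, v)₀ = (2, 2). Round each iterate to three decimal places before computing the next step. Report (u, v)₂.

(0.355, 1.698)

At (2, 2): F = (-6.000, 17.000).
Jacobian J = [[-2·u·v + 1, -u^2 + 2·v], [4·u·v - 1, 2·u^2 + 2·v]].
At the point, J = [[-7.000, 0.000], [15.000, 12.000]] (det J = -84.000).
Solving J·Δ = −F gives Δ = (-0.857, -0.345).
Then the next iterate is (u, v)₁ = (1.143, 1.655).
Round to (1.143, 1.655) and repeat: F = (-2.28015, 4.92037), J = [[-2.78333, 2.00355], [6.56666, 5.92290]].
Δ = (-0.788, 0.043), so (u, v)₂ = (0.355, 1.698).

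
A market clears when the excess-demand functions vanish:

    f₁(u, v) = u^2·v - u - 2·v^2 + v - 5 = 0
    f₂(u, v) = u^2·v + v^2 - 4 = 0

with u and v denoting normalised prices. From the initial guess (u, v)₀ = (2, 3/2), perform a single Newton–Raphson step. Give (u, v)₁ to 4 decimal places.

(2.5793, 0.3963)

At (2, 3/2): F = (-4.0000, 4.2500).
Jacobian J = [[2·u·v - 1, u^2 - 4·v + 1], [2·u·v, u^2 + 2·v]].
At the point, J = [[5.0000, -1.0000], [6.0000, 7.0000]] (det J = 41.0000).
Solving J·Δ = −F gives Δ = (0.5793, -1.1037).
Then the next iterate is (u, v)₁ = (2.5793, 0.3963).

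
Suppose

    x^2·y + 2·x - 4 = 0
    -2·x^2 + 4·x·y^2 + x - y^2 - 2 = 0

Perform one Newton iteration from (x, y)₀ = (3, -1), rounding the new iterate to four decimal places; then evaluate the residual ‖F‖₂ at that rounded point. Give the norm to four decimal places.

3.4677

At (3, -1): F = (-7.0000, -6.0000).
Jacobian J = [[2·x·y + 2, x^2], [-4·x + 4·y^2 + 1, 8·x·y - 2·y]].
At the point, J = [[-4.0000, 9.0000], [-7.0000, -22.0000]] (det J = 151.0000).
Solving J·Δ = −F gives Δ = (-1.3775, 0.1656).
Then the next iterate is (x, y)₁ = (1.6225, -0.8344).
Re-evaluating at (1.6225, -0.8344): F = (-2.951563, -1.820246), so ‖F‖₂ = 3.4677.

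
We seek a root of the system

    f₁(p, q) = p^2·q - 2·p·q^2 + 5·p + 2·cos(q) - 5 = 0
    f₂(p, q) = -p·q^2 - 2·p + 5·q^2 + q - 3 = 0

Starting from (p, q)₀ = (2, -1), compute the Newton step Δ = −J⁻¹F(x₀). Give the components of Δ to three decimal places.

At (2, -1): F = (-1.91940, -5.000).
Jacobian J = [[2·p·q - 2·q^2 + 5, p^2 - 4·p·q - 2·sin(q)], [-q^2 - 2, -2·p·q + 10·q + 1]].
At the point, J = [[-1.000, 13.68294], [-3.000, -5.000]] (det J = 46.04883).
Solving J·Δ = −F gives Δ = (-1.694, 0.016).

(-1.694, 0.016)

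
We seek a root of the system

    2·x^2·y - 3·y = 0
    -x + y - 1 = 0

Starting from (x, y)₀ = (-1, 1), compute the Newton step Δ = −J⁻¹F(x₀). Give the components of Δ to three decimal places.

(0.000, -1.000)

At (-1, 1): F = (-1.000, 1.000).
Jacobian J = [[4·x·y, 2·x^2 - 3], [-1, 1]].
At the point, J = [[-4.000, -1.000], [-1.000, 1.000]] (det J = -5.000).
Solving J·Δ = −F gives Δ = (0.000, -1.000).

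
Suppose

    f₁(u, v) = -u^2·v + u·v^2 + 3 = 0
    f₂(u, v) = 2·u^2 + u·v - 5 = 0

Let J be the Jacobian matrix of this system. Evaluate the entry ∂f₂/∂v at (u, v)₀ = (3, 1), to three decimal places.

3.000

∂f₂/∂v = u.
At (3, 1) this is 3.000.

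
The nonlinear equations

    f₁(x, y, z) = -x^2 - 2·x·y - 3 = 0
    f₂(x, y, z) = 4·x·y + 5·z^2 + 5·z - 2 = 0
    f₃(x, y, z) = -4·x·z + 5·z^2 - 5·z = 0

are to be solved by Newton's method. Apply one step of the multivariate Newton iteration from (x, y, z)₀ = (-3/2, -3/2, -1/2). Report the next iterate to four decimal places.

At (-3/2, -3/2, -1/2): F = (-9.7500, 5.7500, 0.7500).
Jacobian J = [[-2·x - 2·y, -2·x, 0], [4·y, 4·x, 10·z + 5], [-4·z, 0, -4·x + 10·z - 5]].
At the point, J = [[6.0000, 3.0000, 0.0000], [-6.0000, -6.0000, 0.0000], [2.0000, 0.0000, -4.0000]] (det J = 72.0000).
Solving J·Δ = −F gives Δ = (2.2917, -1.3333, 1.3333).
Then the next iterate is (x, y, z)₁ = (0.7917, -2.8333, 0.8333).

(0.7917, -2.8333, 0.8333)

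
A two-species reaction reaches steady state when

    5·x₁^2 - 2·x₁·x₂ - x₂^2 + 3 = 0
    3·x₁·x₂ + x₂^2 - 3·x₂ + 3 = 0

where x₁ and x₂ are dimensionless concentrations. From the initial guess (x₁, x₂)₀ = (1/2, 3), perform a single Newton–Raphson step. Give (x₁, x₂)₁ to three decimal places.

At (1/2, 3): F = (-7.750, 7.500).
Jacobian J = [[10·x₁ - 2·x₂, -2·x₁ - 2·x₂], [3·x₂, 3·x₁ + 2·x₂ - 3]].
At the point, J = [[-1.000, -7.000], [9.000, 4.500]] (det J = 58.500).
Solving J·Δ = −F gives Δ = (-0.301, -1.064).
Then the next iterate is (x₁, x₂)₁ = (0.199, 1.936).

(0.199, 1.936)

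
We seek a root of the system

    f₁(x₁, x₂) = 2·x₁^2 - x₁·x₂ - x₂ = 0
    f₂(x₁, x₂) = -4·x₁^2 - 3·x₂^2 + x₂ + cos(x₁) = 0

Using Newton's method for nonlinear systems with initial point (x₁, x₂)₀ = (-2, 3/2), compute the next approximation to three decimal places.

(-1.081, 0.735)

At (-2, 3/2): F = (9.500, -21.66615).
Jacobian J = [[4·x₁ - x₂, -x₁ - 1], [-8·x₁ - sin(x₁), -6·x₂ + 1]].
At the point, J = [[-9.500, 1.000], [16.90930, -8.000]] (det J = 59.09070).
Solving J·Δ = −F gives Δ = (0.919, -0.765).
Then the next iterate is (x₁, x₂)₁ = (-1.081, 0.735).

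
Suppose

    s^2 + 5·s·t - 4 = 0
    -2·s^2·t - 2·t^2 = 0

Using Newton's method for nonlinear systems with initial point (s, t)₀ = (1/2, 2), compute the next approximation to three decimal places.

(0.642, 0.874)

At (1/2, 2): F = (1.250, -9.000).
Jacobian J = [[2·s + 5·t, 5·s], [-4·s·t, -2·s^2 - 4·t]].
At the point, J = [[11.000, 2.500], [-4.000, -8.500]] (det J = -83.500).
Solving J·Δ = −F gives Δ = (0.142, -1.126).
Then the next iterate is (s, t)₁ = (0.642, 0.874).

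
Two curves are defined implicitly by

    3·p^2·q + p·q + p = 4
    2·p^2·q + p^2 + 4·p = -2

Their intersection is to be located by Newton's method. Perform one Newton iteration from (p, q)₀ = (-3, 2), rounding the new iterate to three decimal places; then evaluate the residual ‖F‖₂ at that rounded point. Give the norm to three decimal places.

At (-3, 2): F = (41.000, 35.000).
Jacobian J = [[6·p·q + q + 1, 3·p^2 + p], [4·p·q + 2·p + 4, 2·p^2]].
At the point, J = [[-33.000, 24.000], [-26.000, 18.000]] (det J = 30.000).
Solving J·Δ = −F gives Δ = (3.400, 2.967).
Then the next iterate is (p, q)₁ = (0.400, 4.967).
Re-evaluating at (0.400, 4.967): F = (0.77096, 5.34944), so ‖F‖₂ = 5.405.

5.405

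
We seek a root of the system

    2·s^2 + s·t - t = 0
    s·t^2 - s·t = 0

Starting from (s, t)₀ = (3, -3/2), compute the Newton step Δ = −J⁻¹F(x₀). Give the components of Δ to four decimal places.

(-1.5169, 0.4635)

At (3, -3/2): F = (15.0000, 11.2500).
Jacobian J = [[4·s + t, s - 1], [t^2 - t, 2·s·t - s]].
At the point, J = [[10.5000, 2.0000], [3.7500, -12.0000]] (det J = -133.5000).
Solving J·Δ = −F gives Δ = (-1.5169, 0.4635).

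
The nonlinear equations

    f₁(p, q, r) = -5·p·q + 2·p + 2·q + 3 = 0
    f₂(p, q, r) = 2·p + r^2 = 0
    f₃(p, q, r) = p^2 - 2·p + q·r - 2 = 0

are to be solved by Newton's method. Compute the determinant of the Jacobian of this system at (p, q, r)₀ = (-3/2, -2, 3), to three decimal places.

-463.000

J = [[-5·q + 2, -5·p + 2, 0], [2, 0, 2·r], [2·p - 2, r, q]].
At the point, J = [[12.000, 9.500, 0.000], [2.000, 0.000, 6.000], [-5.000, 3.000, -2.000]].
det J = -463.000.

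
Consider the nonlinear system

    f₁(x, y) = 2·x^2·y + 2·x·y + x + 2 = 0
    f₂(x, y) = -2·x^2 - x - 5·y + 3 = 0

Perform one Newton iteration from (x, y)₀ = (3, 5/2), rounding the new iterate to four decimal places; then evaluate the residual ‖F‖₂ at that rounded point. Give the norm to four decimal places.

At (3, 5/2): F = (65.0000, -30.5000).
Jacobian J = [[4·x·y + 2·y + 1, 2·x^2 + 2·x], [-4·x - 1, -5]].
At the point, J = [[36.0000, 24.0000], [-13.0000, -5.0000]] (det J = 132.0000).
Solving J·Δ = −F gives Δ = (-3.0833, 1.9167).
Then the next iterate is (x, y)₁ = (-0.0833, 4.4167).
Re-evaluating at (-0.0833, 4.4167): F = (1.242172, -19.014078), so ‖F‖₂ = 19.0546.

19.0546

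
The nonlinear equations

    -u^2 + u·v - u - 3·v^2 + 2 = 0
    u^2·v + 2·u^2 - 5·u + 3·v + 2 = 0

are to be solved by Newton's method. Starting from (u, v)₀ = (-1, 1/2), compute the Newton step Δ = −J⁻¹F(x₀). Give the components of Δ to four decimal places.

(1.3824, 0.7059)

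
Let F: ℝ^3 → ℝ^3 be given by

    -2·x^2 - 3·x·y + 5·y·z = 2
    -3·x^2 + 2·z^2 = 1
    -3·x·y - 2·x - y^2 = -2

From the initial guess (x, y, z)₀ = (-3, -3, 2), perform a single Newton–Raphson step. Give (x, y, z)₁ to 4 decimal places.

(-1.2775, -1.9372, 0.6244)

At (-3, -3, 2): F = (-77.0000, -20.0000, -28.0000).
Jacobian J = [[-4·x - 3·y, -3·x + 5·z, 5·y], [-6·x, 0, 4·z], [-3·y - 2, -3·x - 2·y, 0]].
At the point, J = [[21.0000, 19.0000, -15.0000], [18.0000, 0.0000, 8.0000], [7.0000, 15.0000, 0.0000]] (det J = -5506.0000).
Solving J·Δ = −F gives Δ = (1.7225, 1.0628, -1.3756).
Then the next iterate is (x, y, z)₁ = (-1.2775, -1.9372, 0.6244).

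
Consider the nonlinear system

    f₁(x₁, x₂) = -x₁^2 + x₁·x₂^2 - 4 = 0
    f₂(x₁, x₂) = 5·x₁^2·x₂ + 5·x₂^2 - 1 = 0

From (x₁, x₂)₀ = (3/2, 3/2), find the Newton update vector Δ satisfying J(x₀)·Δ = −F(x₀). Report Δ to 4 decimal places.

At (3/2, 3/2): F = (-2.8750, 27.1250).
Jacobian J = [[-2·x₁ + x₂^2, 2·x₁·x₂], [10·x₁·x₂, 5·x₁^2 + 10·x₂]].
At the point, J = [[-0.7500, 4.5000], [22.5000, 26.2500]] (det J = -120.9375).
Solving J·Δ = −F gives Δ = (-1.6333, 0.3667).

(-1.6333, 0.3667)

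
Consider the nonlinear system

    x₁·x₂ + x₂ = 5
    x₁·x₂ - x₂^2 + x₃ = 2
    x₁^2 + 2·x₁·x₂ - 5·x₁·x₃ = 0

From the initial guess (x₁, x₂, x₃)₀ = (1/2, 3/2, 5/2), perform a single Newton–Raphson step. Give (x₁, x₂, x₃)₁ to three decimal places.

(33.750, -29.917, -124.917)

At (1/2, 3/2, 5/2): F = (-2.750, -1.000, -4.500).
Jacobian J = [[x₂, x₁ + 1, 0], [x₂, x₁ - 2·x₂, 1], [2·x₁ + 2·x₂ - 5·x₃, 2·x₁, -5·x₁]].
At the point, J = [[1.500, 1.500, 0.000], [1.500, -2.500, 1.000], [-8.500, 1.000, -2.500]] (det J = 0.750).
Solving J·Δ = −F gives Δ = (33.250, -31.417, -127.417).
Then the next iterate is (x₁, x₂, x₃)₁ = (33.750, -29.917, -124.917).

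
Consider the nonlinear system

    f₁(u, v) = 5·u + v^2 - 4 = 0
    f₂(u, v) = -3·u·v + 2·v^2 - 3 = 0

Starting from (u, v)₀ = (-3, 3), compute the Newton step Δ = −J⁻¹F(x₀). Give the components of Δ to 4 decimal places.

(2.9057, -0.7547)

At (-3, 3): F = (-10.0000, 42.0000).
Jacobian J = [[5, 2·v], [-3·v, -3·u + 4·v]].
At the point, J = [[5.0000, 6.0000], [-9.0000, 21.0000]] (det J = 159.0000).
Solving J·Δ = −F gives Δ = (2.9057, -0.7547).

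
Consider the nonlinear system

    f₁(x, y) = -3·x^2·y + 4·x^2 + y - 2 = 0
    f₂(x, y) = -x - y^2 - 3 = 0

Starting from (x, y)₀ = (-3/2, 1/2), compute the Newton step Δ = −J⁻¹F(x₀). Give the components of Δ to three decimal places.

(8.107, -9.857)

At (-3/2, 1/2): F = (4.125, -1.750).
Jacobian J = [[-6·x·y + 8·x, -3·x^2 + 1], [-1, -2·y]].
At the point, J = [[-7.500, -5.750], [-1.000, -1.000]] (det J = 1.750).
Solving J·Δ = −F gives Δ = (8.107, -9.857).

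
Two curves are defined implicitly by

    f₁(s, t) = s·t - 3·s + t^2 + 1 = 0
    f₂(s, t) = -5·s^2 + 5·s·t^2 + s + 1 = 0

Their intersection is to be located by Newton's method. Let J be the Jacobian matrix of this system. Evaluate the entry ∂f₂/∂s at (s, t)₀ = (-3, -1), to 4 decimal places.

36.0000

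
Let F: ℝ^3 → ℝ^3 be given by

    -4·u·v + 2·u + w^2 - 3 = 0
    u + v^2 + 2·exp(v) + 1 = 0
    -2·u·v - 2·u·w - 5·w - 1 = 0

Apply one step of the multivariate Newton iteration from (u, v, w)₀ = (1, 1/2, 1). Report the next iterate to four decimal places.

(-5.4357, 0.7067, 2.4134)

At (1, 1/2, 1): F = (-2.0000, 5.547443, -9.0000).
Jacobian J = [[-4·v + 2, -4·u, 2·w], [1, 2·v + 2·exp(v), 0], [-2·v - 2·w, -2·u, -2·u - 5]].
At the point, J = [[0.0000, -4.0000, 2.0000], [1.0000, 4.297443, 0.0000], [-3.0000, -2.0000, -7.0000]] (det J = -6.215345).
Solving J·Δ = −F gives Δ = (-6.4357, 0.2067, 1.4134).
Then the next iterate is (u, v, w)₁ = (-5.4357, 0.7067, 2.4134).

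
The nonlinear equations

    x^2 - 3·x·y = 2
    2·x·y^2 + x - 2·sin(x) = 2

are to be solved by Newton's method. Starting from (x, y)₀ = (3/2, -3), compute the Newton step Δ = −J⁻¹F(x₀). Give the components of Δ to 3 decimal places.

(-1.046, 0.265)

At (3/2, -3): F = (13.750, 24.50501).
Jacobian J = [[2·x - 3·y, -3·x], [2·y^2 - 2·cos(x) + 1, 4·x·y]].
At the point, J = [[12.000, -4.500], [18.85853, -18.000]] (det J = -131.13663).
Solving J·Δ = −F gives Δ = (-1.046, 0.265).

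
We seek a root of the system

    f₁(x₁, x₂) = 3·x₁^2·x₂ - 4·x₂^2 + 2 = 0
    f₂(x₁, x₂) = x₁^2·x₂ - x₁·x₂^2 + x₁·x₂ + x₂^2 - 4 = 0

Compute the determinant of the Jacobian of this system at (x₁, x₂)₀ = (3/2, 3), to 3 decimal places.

72.000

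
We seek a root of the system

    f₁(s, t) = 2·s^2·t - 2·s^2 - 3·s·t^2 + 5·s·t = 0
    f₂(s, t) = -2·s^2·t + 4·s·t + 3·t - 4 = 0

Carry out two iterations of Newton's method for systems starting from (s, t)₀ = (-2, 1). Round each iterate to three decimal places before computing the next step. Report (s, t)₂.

(0.033, 1.086)

At (-2, 1): F = (-4.000, -17.000).
Jacobian J = [[4·s·t - 4·s - 3·t^2 + 5·t, 2·s^2 - 6·s·t + 5·s], [-4·s·t + 4·t, -2·s^2 + 4·s + 3]].
At the point, J = [[2.000, 10.000], [12.000, -13.000]] (det J = -146.000).
Solving J·Δ = −F gives Δ = (1.521, 0.096).
Then the next iterate is (s, t)₁ = (-0.479, 1.096).
Round to (-0.479, 1.096) and repeat: F = (-0.85472, -3.31487), J = [[1.69242, 1.21379], [6.48394, 0.62512]].
Δ = (0.512, -0.010), so (s, t)₂ = (0.033, 1.086).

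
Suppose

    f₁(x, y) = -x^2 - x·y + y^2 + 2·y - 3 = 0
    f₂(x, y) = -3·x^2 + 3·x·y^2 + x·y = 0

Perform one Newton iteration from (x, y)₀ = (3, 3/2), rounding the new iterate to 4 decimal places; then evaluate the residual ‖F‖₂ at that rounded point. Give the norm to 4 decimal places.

3.1666

At (3, 3/2): F = (-11.2500, -2.2500).
Jacobian J = [[-2·x - y, -x + 2·y + 2], [-6·x + 3·y^2 + y, 6·x·y + x]].
At the point, J = [[-7.5000, 2.0000], [-9.7500, 30.0000]] (det J = -205.5000).
Solving J·Δ = −F gives Δ = (-1.6204, -0.4516).
Then the next iterate is (x, y)₁ = (1.3796, 1.0484).
Re-evaluating at (1.3796, 1.0484): F = (-3.153726, 0.285615), so ‖F‖₂ = 3.1666.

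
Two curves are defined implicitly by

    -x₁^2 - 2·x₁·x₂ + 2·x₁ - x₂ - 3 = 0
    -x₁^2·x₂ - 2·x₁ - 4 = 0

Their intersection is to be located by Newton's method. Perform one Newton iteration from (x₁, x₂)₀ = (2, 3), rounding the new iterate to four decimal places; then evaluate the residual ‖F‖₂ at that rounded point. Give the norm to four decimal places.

8.5090

At (2, 3): F = (-18.0000, -20.0000).
Jacobian J = [[-2·x₁ - 2·x₂ + 2, -2·x₁ - 1], [-2·x₁·x₂ - 2, -x₁^2]].
At the point, J = [[-8.0000, -5.0000], [-14.0000, -4.0000]] (det J = -38.0000).
Solving J·Δ = −F gives Δ = (-0.7368, -2.4211).
Then the next iterate is (x₁, x₂)₁ = (1.2632, 0.5789).
Re-evaluating at (1.2632, 0.5789): F = (-4.110707, -7.450136), so ‖F‖₂ = 8.5090.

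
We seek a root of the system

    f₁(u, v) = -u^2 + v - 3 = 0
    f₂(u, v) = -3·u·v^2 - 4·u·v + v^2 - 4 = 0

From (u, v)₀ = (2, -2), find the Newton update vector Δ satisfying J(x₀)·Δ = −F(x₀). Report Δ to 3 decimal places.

(-2.273, -0.091)

At (2, -2): F = (-9.000, -8.000).
Jacobian J = [[-2·u, 1], [-3·v^2 - 4·v, -6·u·v - 4·u + 2·v]].
At the point, J = [[-4.000, 1.000], [-4.000, 12.000]] (det J = -44.000).
Solving J·Δ = −F gives Δ = (-2.273, -0.091).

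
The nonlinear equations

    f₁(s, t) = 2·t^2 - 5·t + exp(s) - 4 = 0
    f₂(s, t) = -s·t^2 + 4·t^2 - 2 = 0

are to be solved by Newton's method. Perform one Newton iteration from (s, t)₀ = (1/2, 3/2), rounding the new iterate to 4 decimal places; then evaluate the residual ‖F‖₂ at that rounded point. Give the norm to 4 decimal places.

32.5273

At (1/2, 3/2): F = (-5.351279, 5.8750).
Jacobian J = [[exp(s), 4·t - 5], [-t^2, -2·s·t + 8·t]].
At the point, J = [[1.648721, 1.0000], [-2.2500, 10.5000]] (det J = 19.561573).
Solving J·Δ = −F gives Δ = (3.1727, 0.1203).
Then the next iterate is (s, t)₁ = (3.6727, 1.6203).
Re-evaluating at (3.6727, 1.6203): F = (32.507273, -1.140716), so ‖F‖₂ = 32.5273.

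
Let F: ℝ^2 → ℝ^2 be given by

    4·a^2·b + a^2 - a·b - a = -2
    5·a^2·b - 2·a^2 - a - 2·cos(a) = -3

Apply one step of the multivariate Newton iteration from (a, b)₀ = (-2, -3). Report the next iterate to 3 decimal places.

At (-2, -3): F = (-46.000, -62.16771).
Jacobian J = [[8·a·b + 2·a - b - 1, 4·a^2 - a], [10·a·b - 4·a + 2·sin(a) - 1, 5·a^2]].
At the point, J = [[46.000, 18.000], [65.18141, 20.000]] (det J = -253.26529).
Solving J·Δ = −F gives Δ = (0.786, 0.547).
Then the next iterate is (a, b)₁ = (-1.214, -2.453).

(-1.214, -2.453)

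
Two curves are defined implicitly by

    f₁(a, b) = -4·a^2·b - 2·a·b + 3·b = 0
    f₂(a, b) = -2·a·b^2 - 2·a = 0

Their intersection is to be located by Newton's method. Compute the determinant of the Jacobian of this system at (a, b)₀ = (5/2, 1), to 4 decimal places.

112.0000

J = [[-8·a·b - 2·b, -4·a^2 - 2·a + 3], [-2·b^2 - 2, -4·a·b]].
At the point, J = [[-22.0000, -27.0000], [-4.0000, -10.0000]].
det J = 112.0000.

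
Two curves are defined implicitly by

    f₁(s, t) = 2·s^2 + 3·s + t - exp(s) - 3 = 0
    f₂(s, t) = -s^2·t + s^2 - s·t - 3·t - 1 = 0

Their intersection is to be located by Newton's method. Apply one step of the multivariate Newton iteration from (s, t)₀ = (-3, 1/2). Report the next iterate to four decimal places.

(-2.2754, 0.6071)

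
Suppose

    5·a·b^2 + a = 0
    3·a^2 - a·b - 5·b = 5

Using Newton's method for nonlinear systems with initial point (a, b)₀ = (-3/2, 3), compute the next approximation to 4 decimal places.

(-1.7172, 1.2447)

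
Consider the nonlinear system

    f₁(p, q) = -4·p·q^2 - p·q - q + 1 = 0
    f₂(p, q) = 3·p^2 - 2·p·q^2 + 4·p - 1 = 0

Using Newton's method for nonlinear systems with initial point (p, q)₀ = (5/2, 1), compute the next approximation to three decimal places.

At (5/2, 1): F = (-12.500, 22.750).
Jacobian J = [[-4·q^2 - q, -8·p·q - p - 1], [6·p - 2·q^2 + 4, -4·p·q]].
At the point, J = [[-5.000, -23.500], [17.000, -10.000]] (det J = 449.500).
Solving J·Δ = −F gives Δ = (-1.467, -0.220).
Then the next iterate is (p, q)₁ = (1.033, 0.780).

(1.033, 0.780)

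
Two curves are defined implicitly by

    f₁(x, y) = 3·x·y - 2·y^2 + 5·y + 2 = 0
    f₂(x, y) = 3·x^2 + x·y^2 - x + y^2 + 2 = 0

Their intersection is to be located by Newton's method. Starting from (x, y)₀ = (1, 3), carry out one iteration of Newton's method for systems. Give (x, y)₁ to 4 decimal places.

(-0.1220, 2.4756)

At (1, 3): F = (8.0000, 22.0000).
Jacobian J = [[3·y, 3·x - 4·y + 5], [6·x + y^2 - 1, 2·x·y + 2·y]].
At the point, J = [[9.0000, -4.0000], [14.0000, 12.0000]] (det J = 164.0000).
Solving J·Δ = −F gives Δ = (-1.1220, -0.5244).
Then the next iterate is (x, y)₁ = (-0.1220, 2.4756).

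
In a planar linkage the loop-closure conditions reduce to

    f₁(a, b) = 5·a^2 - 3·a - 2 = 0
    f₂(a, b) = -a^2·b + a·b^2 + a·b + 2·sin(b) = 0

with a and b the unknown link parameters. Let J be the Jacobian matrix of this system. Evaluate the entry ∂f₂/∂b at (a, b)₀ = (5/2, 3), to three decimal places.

∂f₂/∂b = -a^2 + 2·a·b + a + 2·cos(b).
At (5/2, 3) this is 9.270.

9.270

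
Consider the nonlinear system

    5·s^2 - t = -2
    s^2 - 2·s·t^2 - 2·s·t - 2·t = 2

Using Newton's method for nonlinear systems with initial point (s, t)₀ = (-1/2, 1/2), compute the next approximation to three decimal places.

At (-1/2, 1/2): F = (2.750, -2.000).
Jacobian J = [[10·s, -1], [2·s - 2·t^2 - 2·t, -4·s·t - 2·s - 2]].
At the point, J = [[-5.000, -1.000], [-2.500, 0.000]] (det J = -2.500).
Solving J·Δ = −F gives Δ = (-0.800, 6.750).
Then the next iterate is (s, t)₁ = (-1.300, 7.250).

(-1.300, 7.250)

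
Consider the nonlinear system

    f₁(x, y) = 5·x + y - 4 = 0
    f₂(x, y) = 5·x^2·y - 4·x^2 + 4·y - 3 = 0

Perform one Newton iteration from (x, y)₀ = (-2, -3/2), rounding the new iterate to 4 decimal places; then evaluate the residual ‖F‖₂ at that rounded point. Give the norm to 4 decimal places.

247.0139

At (-2, -3/2): F = (-15.5000, -55.0000).
Jacobian J = [[5, 1], [10·x·y - 8·x, 5·x^2 + 4]].
At the point, J = [[5.0000, 1.0000], [46.0000, 24.0000]] (det J = 74.0000).
Solving J·Δ = −F gives Δ = (4.2838, -5.9189).
Then the next iterate is (x, y)₁ = (2.2838, -7.4189).
Re-evaluating at (2.2838, -7.4189): F = (0.0001, -247.013928), so ‖F‖₂ = 247.0139.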